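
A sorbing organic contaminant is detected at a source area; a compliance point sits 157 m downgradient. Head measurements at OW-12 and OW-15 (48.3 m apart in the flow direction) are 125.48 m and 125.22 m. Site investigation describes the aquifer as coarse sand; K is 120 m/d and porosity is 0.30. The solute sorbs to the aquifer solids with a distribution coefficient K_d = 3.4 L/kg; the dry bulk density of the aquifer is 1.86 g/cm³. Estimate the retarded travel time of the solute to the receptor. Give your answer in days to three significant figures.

1610 days

Hydraulic gradient i = (125.48 − 125.22) / 48.3 = 0.26 / 48.3 = 0.005383
Darcy flux q = K·i = 120 × 0.005383 = 0.6460 m/d
Average linear velocity = 0.6460 / 0.30 = 2.153 m/d
Retardation R = 1 + ρ_b·K_d/n = 1 + 1.86×3.4/0.30 = 22.08
Contaminant velocity v_c = v/R = 2.153/22.08 = 0.09752 m/d
t = L/v_c = 157/0.09752 = 1610 d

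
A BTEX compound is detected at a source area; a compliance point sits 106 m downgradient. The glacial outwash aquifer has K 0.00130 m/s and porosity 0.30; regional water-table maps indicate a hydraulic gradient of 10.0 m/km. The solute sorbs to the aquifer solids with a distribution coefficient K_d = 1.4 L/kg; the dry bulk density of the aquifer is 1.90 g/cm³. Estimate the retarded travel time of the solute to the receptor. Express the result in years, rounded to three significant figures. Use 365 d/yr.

K = 0.00130 m/s × 86400 s/d = 112.3 m/d
Specific discharge q = 112.3 × 0.010 = 1.123 m/d
Average linear velocity = 1.123 / 0.30 = 3.744 m/d
Retardation R = 1 + ρ_b·K_d/n = 1 + 1.90×1.4/0.30 = 9.867
Contaminant velocity v_c = v/R = 3.744/9.867 = 0.3795 m/d
t = L/v_c = 106/0.3795 = 279.3 d
   = 279.3/365 = 0.765 yr

0.765 years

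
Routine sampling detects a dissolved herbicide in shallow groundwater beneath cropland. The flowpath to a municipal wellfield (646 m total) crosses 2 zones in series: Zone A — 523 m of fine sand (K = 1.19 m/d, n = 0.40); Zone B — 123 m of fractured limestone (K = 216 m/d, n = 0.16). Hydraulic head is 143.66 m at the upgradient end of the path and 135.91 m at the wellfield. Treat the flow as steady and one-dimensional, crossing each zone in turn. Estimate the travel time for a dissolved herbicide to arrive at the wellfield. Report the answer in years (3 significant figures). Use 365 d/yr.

35.6 years

Total head drop ΔH = 143.66 − 135.91 = 7.75 m
Continuity: the same q passes through each zone, so ΔH = q·Σ(L_j/K_j) — the zones act as resistances in series.
Σ(L/K) = 523/1.19 + 123/216 = 439.5 + 0.5694 = 440.1 d
q = ΔH / Σ(L/K) = 7.75 / 440.1 = 0.01761 m/d (same in every zone)
Zone A: v = q/n = 0.01761/0.40 = 0.04403 m/d → t_A = 523/0.04403 = 11880 d
Zone B: v = q/n = 0.01761/0.16 = 0.1101 m/d → t_B = 123/0.1101 = 1117 d
Total t = 11880 + 1117 = 13000 d
   = 13000 / 365 = 35.6 yr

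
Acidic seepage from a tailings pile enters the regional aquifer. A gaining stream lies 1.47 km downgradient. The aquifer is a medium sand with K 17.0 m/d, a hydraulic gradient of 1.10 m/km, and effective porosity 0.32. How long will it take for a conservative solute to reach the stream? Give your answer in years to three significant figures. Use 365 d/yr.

68.9 years

q = Ki = 17.0 × 0.0011 = 0.01870 m/d
v_s = q/n_e = 0.01870/0.32 = 0.05844 m/d
L = 1.47 km = 1470 m
t = L / v = 1470 / 0.05844 = 25160 d
   = 25160 / 365 = 68.9 yr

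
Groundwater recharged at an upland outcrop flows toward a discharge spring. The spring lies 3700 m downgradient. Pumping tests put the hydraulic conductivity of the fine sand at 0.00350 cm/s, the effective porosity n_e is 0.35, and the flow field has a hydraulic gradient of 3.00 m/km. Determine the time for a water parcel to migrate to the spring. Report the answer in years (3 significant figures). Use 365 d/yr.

391 years

K = 0.00350 cm/s × 864 = 3.024 m/d
Specific discharge q = 3.024 × 0.0030 = 0.009072 m/d
Seepage velocity v = q / n = 0.009072 / 0.35 = 0.02592 m/d
t = L / v = 3700 / 0.02592 = 142700 d
   = 142700 / 365 = 391 yr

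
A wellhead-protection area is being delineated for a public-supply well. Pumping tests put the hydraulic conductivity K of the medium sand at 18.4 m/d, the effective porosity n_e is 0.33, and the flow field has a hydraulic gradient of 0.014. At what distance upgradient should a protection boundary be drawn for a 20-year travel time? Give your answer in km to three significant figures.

q = Ki = 18.4 × 0.014 = 0.2576 m/d
v_s = q/n_e = 0.2576/0.33 = 0.7806 m/d
T = 20 yr × 365 = 7300 d
L = v × T = 0.7806 × 7300 = 5698 m
   = 5.70 km

5.70 km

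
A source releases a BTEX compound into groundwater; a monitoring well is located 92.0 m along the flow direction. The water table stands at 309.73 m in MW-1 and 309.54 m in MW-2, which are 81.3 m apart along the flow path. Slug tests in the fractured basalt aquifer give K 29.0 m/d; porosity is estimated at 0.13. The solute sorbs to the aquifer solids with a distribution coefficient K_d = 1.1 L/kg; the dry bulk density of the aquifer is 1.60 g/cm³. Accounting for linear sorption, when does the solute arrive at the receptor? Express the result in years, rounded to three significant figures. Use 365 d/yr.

7.03 years

Hydraulic gradient i = (309.73 − 309.54) / 81.3 = 0.19 / 81.3 = 0.002337
Darcy flux q = K·i = 29.0 × 0.002337 = 0.06777 m/d
Seepage velocity v = q / n = 0.06777 / 0.13 = 0.5213 m/d
Retardation R = 1 + ρ_b·K_d/n = 1 + 1.60×1.1/0.13 = 14.54
Contaminant velocity v_c = v/R = 0.5213/14.54 = 0.03586 m/d
t = L/v_c = 92.0/0.03586 = 2566 d
   = 2566/365 = 7.03 yr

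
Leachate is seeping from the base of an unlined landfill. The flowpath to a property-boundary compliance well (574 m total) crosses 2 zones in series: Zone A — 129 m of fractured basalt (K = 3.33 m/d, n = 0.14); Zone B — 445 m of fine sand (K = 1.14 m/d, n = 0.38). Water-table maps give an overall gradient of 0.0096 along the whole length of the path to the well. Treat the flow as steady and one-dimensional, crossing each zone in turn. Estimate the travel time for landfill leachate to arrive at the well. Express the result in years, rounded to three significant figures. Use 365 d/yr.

39.9 years

Steady 1-D flow in series ⇒ the Darcy flux q is identical in every zone and the zone head losses add (resistances L/K in series).
Σ(L/K) = 129/3.33 + 445/1.14 = 38.74 + 390.4 = 429.1 d
K_eq = L_total / Σ(L/K) = 574 / 429.1 = 1.338 m/d
q = K_eq · i = 1.338 × 0.0096 = 0.01284 m/d (same in every zone)
Zone A: v = q/n = 0.01284/0.14 = 0.09173 m/d → t_A = 129/0.09173 = 1406 d
Zone B: v = q/n = 0.01284/0.38 = 0.03379 m/d → t_B = 445/0.03379 = 13170 d
Total t = 1406 + 13170 = 14570 d
   = 14570 / 365 = 39.9 yr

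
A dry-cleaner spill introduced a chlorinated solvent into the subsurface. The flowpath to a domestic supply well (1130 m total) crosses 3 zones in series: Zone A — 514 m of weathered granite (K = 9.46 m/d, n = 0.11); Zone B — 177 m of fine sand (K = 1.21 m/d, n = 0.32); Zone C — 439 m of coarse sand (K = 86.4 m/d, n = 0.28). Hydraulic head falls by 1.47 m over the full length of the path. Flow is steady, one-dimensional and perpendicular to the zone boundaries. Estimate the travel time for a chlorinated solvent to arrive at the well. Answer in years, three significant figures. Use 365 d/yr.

90.5 years

Continuity: the same q passes through each zone, so ΔH = q·Σ(L_j/K_j) — the zones act as resistances in series.
Σ(L/K) = 514/9.46 + 177/1.21 + 439/86.4 = 54.33 + 146.3 + 5.081 = 205.7 d
q = ΔH / Σ(L/K) = 1.47 / 205.7 = 0.007146 m/d (same in every zone)
Zone A: v = q/n = 0.007146/0.11 = 0.06497 m/d → t_A = 514/0.06497 = 7912 d
Zone B: v = q/n = 0.007146/0.32 = 0.02233 m/d → t_B = 177/0.02233 = 7926 d
Zone C: v = q/n = 0.007146/0.28 = 0.02552 m/d → t_C = 439/0.02552 = 17200 d
Total t = 7912 + 7926 + 17200 = 33040 d
   = 33040 / 365 = 90.5 yr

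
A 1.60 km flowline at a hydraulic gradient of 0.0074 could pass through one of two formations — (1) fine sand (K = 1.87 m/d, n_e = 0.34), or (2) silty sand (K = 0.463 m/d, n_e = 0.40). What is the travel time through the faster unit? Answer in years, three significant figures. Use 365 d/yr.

Unit 1 (fine sand): v = 1.87×0.0074/0.34 = 0.04070 m/d, t = 1600/0.04070 = 39310 d
Unit 2 (silty sand): v = 0.463×0.0074/0.40 = 0.008566 m/d, t = 1600/0.008566 = 186800 d
Faster: 39310 d / 365 = 108 yr

108 years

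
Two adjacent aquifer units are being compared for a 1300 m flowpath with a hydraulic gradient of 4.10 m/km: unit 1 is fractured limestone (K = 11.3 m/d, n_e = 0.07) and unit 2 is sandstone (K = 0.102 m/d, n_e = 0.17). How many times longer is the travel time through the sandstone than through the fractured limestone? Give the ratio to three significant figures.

269

Unit 1 (fractured limestone): v = 11.3×0.0041/0.07 = 0.6619 m/d, t = 1300/0.6619 = 1964 d
Unit 2 (sandstone): v = 0.102×0.0041/0.17 = 0.002460 m/d, t = 1300/0.002460 = 528500 d
t(sandstone) / t(fractured limestone) = 528500/1964 = 269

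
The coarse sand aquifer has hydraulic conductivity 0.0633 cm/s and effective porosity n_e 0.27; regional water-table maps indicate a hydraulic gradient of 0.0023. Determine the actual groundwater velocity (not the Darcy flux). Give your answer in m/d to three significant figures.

0.466 m/d

K = 0.0633 cm/s × 864 = 54.69 m/d
Specific discharge q = 54.69 × 0.0023 = 0.1258 m/d
v_s = q/n_e = 0.1258/0.27 = 0.4659 m/d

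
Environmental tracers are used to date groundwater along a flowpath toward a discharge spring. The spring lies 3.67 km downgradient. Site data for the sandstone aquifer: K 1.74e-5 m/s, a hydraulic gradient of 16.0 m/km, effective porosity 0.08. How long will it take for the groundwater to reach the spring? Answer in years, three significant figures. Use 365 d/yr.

33.4 years

K = 1.74e-5 m/s × 86400 s/d = 1.503 m/d
Darcy flux q = K·i = 1.503 × 0.016 = 0.02405 m/d
Average linear velocity = 0.02405 / 0.08 = 0.3007 m/d
L = 3.67 km = 3670 m
t = L / v = 3670 / 0.3007 = 12210 d
   = 12210 / 365 = 33.4 yr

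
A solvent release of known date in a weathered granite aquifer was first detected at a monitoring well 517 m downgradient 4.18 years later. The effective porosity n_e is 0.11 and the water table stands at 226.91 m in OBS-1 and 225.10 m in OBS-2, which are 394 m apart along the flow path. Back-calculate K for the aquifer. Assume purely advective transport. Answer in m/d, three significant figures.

Hydraulic gradient i = (226.91 − 225.10) / 394 = 1.81 / 394 = 0.004594
t = 4.18 years = 1526 d
v = L / t = 517 / 1526 = 0.3389 m/d
K = v · n / i = 0.3389 × 0.11 / 0.004594 = 8.11 m/d

8.11 m/d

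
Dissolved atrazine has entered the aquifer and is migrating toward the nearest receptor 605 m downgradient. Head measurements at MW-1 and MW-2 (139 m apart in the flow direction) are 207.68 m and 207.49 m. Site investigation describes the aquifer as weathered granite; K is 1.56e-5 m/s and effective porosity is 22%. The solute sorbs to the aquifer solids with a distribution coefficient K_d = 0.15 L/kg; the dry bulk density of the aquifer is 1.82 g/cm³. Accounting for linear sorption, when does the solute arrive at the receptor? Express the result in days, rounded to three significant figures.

162000 days

Hydraulic gradient i = (207.68 − 207.49) / 139 = 0.19 / 139 = 0.001367
K = 1.56e-5 m/s × 86400 s/d = 1.348 m/d
Specific discharge q = 1.348 × 0.001367 = 0.001842 m/d
Average linear velocity = 0.001842 / 0.22 = 0.008374 m/d
Retardation R = 1 + ρ_b·K_d/n = 1 + 1.82×0.15/0.22 = 2.241
Contaminant velocity v_c = v/R = 0.008374/2.241 = 0.003737 m/d
t = L/v_c = 605/0.003737 = 161900 d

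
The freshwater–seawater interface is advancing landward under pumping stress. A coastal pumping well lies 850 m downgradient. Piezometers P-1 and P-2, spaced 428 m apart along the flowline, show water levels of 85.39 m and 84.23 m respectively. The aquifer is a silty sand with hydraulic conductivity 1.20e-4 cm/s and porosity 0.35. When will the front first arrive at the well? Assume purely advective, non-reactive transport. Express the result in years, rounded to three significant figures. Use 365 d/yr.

2900 years

Hydraulic gradient i = (85.39 − 84.23) / 428 = 1.16 / 428 = 0.002710
K = 1.20e-4 cm/s × 864 = 0.1037 m/d
Specific discharge q = 0.1037 × 0.002710 = 2.810e-4 m/d
v = Ki/n = 0.1037·0.002710/0.35 = 8.029e-4 m/d
t = L / v = 850 / 8.029e-4 = 1.059e6 d
   = 1.059e6 / 365 = 2900 yr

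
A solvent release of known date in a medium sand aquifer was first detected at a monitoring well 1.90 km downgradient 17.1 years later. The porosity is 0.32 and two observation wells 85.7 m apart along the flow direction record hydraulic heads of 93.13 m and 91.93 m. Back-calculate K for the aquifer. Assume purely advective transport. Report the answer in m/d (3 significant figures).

Hydraulic gradient i = (93.13 − 91.93) / 85.7 = 1.20 / 85.7 = 0.01400
t = 17.1 years = 6242 d
L = 1.90 km = 1900 m
v = L / t = 1900 / 6242 = 0.3044 m/d
K = v · n / i = 0.3044 × 0.32 / 0.01400 = 6.96 m/d

6.96 m/d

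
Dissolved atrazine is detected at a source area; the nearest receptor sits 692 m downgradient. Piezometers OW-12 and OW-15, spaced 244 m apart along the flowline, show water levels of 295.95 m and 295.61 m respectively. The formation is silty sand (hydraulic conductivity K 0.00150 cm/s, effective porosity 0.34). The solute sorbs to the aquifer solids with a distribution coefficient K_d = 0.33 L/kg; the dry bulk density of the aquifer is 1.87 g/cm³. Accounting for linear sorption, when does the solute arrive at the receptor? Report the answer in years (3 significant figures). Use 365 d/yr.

1000 years

Hydraulic gradient i = (295.95 − 295.61) / 244 = 0.34 / 244 = 0.001393
K = 0.00150 cm/s × 864 = 1.296 m/d
Darcy flux q = K·i = 1.296 × 0.001393 = 0.001806 m/d
Seepage velocity v = q / n = 0.001806 / 0.34 = 0.005311 m/d
Retardation R = 1 + ρ_b·K_d/n = 1 + 1.87×0.33/0.34 = 2.815
Contaminant velocity v_c = v/R = 0.005311/2.815 = 0.001887 m/d
t = L/v_c = 692/0.001887 = 366700 d
   = 366700/365 = 1000 yr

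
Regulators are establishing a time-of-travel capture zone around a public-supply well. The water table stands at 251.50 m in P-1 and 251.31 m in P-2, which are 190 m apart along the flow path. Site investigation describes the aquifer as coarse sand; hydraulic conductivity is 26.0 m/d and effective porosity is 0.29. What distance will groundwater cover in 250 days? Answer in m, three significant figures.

22.4 m

Hydraulic gradient i = (251.50 − 251.31) / 190 = 0.19 / 190 = 0.001000
q = Ki = 26.0 × 0.001000 = 0.02600 m/d
v = Ki/n = 26.0·0.001000/0.29 = 0.08966 m/d
L = v × T = 0.08966 × 250 = 22.41 m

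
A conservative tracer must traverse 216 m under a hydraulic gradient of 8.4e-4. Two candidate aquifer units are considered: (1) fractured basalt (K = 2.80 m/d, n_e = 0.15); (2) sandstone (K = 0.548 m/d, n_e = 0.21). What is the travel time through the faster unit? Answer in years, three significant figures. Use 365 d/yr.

37.7 years

Unit 1 (fractured basalt): v = 2.80×8.4e-4/0.15 = 0.01568 m/d, t = 216/0.01568 = 13780 d
Unit 2 (sandstone): v = 0.548×8.4e-4/0.21 = 0.002192 m/d, t = 216/0.002192 = 98540 d
Faster: 13780 d / 365 = 37.7 yr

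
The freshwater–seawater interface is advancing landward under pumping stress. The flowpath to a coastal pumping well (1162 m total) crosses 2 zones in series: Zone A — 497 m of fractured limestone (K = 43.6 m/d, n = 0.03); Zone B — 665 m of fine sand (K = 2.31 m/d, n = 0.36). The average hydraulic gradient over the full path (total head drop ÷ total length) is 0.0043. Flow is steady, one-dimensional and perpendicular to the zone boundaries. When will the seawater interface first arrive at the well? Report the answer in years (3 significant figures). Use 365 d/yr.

41.7 years

Steady 1-D flow in series ⇒ the Darcy flux q is identical in every zone and the zone head losses add (resistances L/K in series).
Σ(L/K) = 497/43.6 + 665/2.31 = 11.40 + 287.9 = 299.3 d
K_eq = L_total / Σ(L/K) = 1162 / 299.3 = 3.883 m/d
q = K_eq · i = 3.883 × 0.0043 = 0.01670 m/d (same in every zone)
Zone A: v = q/n = 0.01670/0.03 = 0.5565 m/d → t_A = 497/0.5565 = 893.1 d
Zone B: v = q/n = 0.01670/0.36 = 0.04638 m/d → t_B = 665/0.04638 = 14340 d
Total t = 893.1 + 14340 = 15230 d
   = 15230 / 365 = 41.7 yr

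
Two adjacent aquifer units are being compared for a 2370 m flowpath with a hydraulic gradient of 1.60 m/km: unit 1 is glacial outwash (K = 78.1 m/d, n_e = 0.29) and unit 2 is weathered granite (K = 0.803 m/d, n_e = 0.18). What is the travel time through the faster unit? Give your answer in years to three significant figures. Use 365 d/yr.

Unit 1 (glacial outwash): v = 78.1×0.0016/0.29 = 0.4309 m/d, t = 2370/0.4309 = 5500 d
Unit 2 (weathered granite): v = 0.803×0.0016/0.18 = 0.007138 m/d, t = 2370/0.007138 = 332000 d
Faster: 5500 d / 365 = 15.1 yr

15.1 years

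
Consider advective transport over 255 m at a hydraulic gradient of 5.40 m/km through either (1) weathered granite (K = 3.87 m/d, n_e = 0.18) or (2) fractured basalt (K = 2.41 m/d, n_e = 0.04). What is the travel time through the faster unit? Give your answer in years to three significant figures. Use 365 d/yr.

Unit 1 (weathered granite): v = 3.87×0.0054/0.18 = 0.1161 m/d, t = 255/0.1161 = 2196 d
Unit 2 (fractured basalt): v = 2.41×0.0054/0.04 = 0.3254 m/d, t = 255/0.3254 = 783.8 d
Faster: 783.8 d / 365 = 2.15 yr

2.15 years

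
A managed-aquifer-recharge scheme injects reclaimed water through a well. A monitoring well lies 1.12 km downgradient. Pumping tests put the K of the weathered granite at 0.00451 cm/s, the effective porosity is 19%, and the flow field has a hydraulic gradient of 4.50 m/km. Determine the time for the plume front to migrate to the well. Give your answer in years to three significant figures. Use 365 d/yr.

K = 0.00451 cm/s × 864 = 3.897 m/d
Darcy flux q = K·i = 3.897 × 0.0045 = 0.01753 m/d
v = Ki/n = 3.897·0.0045/0.19 = 0.09229 m/d
L = 1.12 km = 1120 m
t = L / v = 1120 / 0.09229 = 12140 d
   = 12140 / 365 = 33.2 yr

33.2 years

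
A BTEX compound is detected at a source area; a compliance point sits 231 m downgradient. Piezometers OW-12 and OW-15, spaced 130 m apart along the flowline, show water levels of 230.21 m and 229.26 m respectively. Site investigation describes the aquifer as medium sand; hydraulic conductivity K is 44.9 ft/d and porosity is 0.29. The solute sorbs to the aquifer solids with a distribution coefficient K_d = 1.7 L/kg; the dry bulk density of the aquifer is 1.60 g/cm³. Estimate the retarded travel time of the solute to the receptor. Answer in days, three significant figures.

Hydraulic gradient i = (230.21 − 229.26) / 130 = 0.95 / 130 = 0.007308
K = 44.9 ft/d × 0.3048 = 13.69 m/d
Specific discharge q = 13.69 × 0.007308 = 0.1000 m/d
Seepage velocity v = q / n = 0.1000 / 0.29 = 0.3449 m/d
Retardation R = 1 + ρ_b·K_d/n = 1 + 1.60×1.7/0.29 = 10.38
Contaminant velocity v_c = v/R = 0.3449/10.38 = 0.03323 m/d
t = L/v_c = 231/0.03323 = 6952 d

6950 days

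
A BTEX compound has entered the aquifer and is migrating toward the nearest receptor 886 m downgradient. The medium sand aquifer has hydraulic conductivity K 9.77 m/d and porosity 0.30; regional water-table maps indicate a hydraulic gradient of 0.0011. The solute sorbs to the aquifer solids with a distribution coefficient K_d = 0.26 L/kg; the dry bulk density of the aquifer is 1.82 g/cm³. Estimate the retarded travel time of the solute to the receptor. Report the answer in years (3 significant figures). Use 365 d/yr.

Darcy flux q = K·i = 9.77 × 0.0011 = 0.01075 m/d
Average linear velocity = 0.01075 / 0.30 = 0.03582 m/d
Retardation R = 1 + ρ_b·K_d/n = 1 + 1.82×0.26/0.30 = 2.577
Contaminant velocity v_c = v/R = 0.03582/2.577 = 0.01390 m/d
t = L/v_c = 886/0.01390 = 63740 d
   = 63740/365 = 175 yr

175 years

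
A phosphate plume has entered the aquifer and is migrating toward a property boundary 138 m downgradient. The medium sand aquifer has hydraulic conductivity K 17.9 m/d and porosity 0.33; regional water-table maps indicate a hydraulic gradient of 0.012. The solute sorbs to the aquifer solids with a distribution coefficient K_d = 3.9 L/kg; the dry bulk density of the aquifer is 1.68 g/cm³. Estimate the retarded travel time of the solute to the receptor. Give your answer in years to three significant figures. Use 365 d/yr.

Specific discharge q = 17.9 × 0.012 = 0.2148 m/d
Seepage velocity v = q / n = 0.2148 / 0.33 = 0.6509 m/d
Retardation R = 1 + ρ_b·K_d/n = 1 + 1.68×3.9/0.33 = 20.85
Contaminant velocity v_c = v/R = 0.6509/20.85 = 0.03121 m/d
t = L/v_c = 138/0.03121 = 4421 d
   = 4421/365 = 12.1 yr

12.1 years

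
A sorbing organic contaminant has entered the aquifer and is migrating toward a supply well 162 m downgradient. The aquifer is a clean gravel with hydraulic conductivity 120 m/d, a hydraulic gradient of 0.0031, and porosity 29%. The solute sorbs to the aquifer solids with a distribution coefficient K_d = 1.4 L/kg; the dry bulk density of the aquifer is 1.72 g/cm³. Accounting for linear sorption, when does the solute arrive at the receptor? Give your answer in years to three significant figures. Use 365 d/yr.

3.22 years

q = Ki = 120 × 0.0031 = 0.3720 m/d
Seepage velocity v = q / n = 0.3720 / 0.29 = 1.283 m/d
Retardation R = 1 + ρ_b·K_d/n = 1 + 1.72×1.4/0.29 = 9.303
Contaminant velocity v_c = v/R = 1.283/9.303 = 0.1379 m/d
t = L/v_c = 162/0.1379 = 1175 d
   = 1175/365 = 3.22 yr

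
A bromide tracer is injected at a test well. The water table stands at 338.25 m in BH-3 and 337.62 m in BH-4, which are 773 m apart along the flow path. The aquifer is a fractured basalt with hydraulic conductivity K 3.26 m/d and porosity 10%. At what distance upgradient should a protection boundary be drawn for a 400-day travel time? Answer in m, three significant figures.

Hydraulic gradient i = (338.25 − 337.62) / 773 = 0.63 / 773 = 8.150e-4
Darcy flux q = K·i = 3.26 × 8.150e-4 = 0.002657 m/d
Average linear velocity = 0.002657 / 0.10 = 0.02657 m/d
L = v × T = 0.02657 × 400 = 10.63 m

10.6 m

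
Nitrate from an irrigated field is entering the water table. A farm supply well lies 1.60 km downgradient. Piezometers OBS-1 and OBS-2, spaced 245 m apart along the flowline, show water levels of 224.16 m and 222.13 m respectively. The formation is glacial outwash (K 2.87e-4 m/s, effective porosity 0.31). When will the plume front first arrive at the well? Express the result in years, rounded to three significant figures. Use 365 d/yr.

Hydraulic gradient i = (224.16 − 222.13) / 245 = 2.03 / 245 = 0.008286
K = 2.87e-4 m/s × 86400 s/d = 24.80 m/d
Darcy flux q = K·i = 24.80 × 0.008286 = 0.2055 m/d
v_s = q/n_e = 0.2055/0.31 = 0.6628 m/d
L = 1.60 km = 1600 m
t = L / v = 1600 / 0.6628 = 2414 d
   = 2414 / 365 = 6.61 yr

6.61 years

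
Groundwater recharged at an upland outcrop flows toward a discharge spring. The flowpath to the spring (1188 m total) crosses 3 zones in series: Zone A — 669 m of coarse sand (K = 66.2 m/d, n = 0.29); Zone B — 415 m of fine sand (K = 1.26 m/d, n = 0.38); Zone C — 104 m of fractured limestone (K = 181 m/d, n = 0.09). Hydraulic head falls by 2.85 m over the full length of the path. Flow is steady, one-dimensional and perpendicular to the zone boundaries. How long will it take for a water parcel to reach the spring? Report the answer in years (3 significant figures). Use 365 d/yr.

Steady 1-D flow in series ⇒ the Darcy flux q is identical in every zone and the zone head losses add (resistances L/K in series).
Σ(L/K) = 669/66.2 + 415/1.26 + 104/181 = 10.11 + 329.4 + 0.5746 = 340.0 d
q = ΔH / Σ(L/K) = 2.85 / 340.0 = 0.008381 m/d (same in every zone)
Zone A: v = q/n = 0.008381/0.29 = 0.02890 m/d → t_A = 669/0.02890 = 23150 d
Zone B: v = q/n = 0.008381/0.38 = 0.02206 m/d → t_B = 415/0.02206 = 18820 d
Zone C: v = q/n = 0.008381/0.09 = 0.09312 m/d → t_C = 104/0.09312 = 1117 d
Total t = 23150 + 18820 + 1117 = 43080 d
   = 43080 / 365 = 118 yr

118 years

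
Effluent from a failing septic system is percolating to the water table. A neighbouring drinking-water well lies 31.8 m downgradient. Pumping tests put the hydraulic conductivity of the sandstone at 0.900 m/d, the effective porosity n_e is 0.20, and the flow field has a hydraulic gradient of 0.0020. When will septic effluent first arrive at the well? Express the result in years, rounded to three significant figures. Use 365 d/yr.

9.68 years

Darcy flux q = K·i = 0.900 × 0.0020 = 0.001800 m/d
v_s = q/n_e = 0.001800/0.20 = 0.009000 m/d
t = L / v = 31.8 / 0.009000 = 3533 d
   = 3533 / 365 = 9.68 yr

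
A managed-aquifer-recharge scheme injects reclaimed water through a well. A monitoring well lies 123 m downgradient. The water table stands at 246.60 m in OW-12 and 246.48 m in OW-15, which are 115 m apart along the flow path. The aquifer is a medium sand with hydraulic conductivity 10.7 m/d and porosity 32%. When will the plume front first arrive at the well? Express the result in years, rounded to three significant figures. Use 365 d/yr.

9.66 years

Hydraulic gradient i = (246.60 − 246.48) / 115 = 0.12 / 115 = 0.001043
Specific discharge q = 10.7 × 0.001043 = 0.01117 m/d
v = Ki/n = 10.7·0.001043/0.32 = 0.03489 m/d
t = L / v = 123 / 0.03489 = 3525 d
   = 3525 / 365 = 9.66 yr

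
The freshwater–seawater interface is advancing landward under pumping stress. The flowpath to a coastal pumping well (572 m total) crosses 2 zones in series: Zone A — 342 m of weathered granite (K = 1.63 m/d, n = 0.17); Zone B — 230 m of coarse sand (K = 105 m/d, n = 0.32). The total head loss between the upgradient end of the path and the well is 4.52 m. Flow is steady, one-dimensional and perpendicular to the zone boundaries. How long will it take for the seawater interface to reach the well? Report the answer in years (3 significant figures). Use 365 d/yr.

Continuity: the same q passes through each zone, so ΔH = q·Σ(L_j/K_j) — the zones act as resistances in series.
Σ(L/K) = 342/1.63 + 230/105 = 209.8 + 2.190 = 212.0 d
q = ΔH / Σ(L/K) = 4.52 / 212.0 = 0.02132 m/d (same in every zone)
Zone A: v = q/n = 0.02132/0.17 = 0.1254 m/d → t_A = 342/0.1254 = 2727 d
Zone B: v = q/n = 0.02132/0.32 = 0.06663 m/d → t_B = 230/0.06663 = 3452 d
Total t = 2727 + 3452 = 6179 d
   = 6179 / 365 = 16.9 yr

16.9 years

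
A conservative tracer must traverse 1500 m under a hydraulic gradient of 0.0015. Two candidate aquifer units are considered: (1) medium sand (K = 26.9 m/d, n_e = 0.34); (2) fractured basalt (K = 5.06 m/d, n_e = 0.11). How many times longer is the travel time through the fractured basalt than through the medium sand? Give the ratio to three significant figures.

1.72

Unit 1 (medium sand): v = 26.9×0.0015/0.34 = 0.1187 m/d, t = 1500/0.1187 = 12640 d
Unit 2 (fractured basalt): v = 5.06×0.0015/0.11 = 0.06900 m/d, t = 1500/0.06900 = 21740 d
t(fractured basalt) / t(medium sand) = 21740/12640 = 1.72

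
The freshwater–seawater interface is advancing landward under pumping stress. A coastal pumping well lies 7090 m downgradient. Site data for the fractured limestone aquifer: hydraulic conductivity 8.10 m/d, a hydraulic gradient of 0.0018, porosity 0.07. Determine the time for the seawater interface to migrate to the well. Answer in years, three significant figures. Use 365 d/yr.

93.3 years

Specific discharge q = 8.10 × 0.0018 = 0.01458 m/d
Average linear velocity = 0.01458 / 0.07 = 0.2083 m/d
t = L / v = 7090 / 0.2083 = 34040 d
   = 34040 / 365 = 93.3 yr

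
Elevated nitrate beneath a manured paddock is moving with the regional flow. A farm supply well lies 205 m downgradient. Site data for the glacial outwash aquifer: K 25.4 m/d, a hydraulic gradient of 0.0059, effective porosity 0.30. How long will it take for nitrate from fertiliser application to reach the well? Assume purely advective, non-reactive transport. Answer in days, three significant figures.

410 days

q = Ki = 25.4 × 0.0059 = 0.1499 m/d
v_s = q/n_e = 0.1499/0.30 = 0.4995 m/d
t = L / v = 205 / 0.4995 = 410.4 d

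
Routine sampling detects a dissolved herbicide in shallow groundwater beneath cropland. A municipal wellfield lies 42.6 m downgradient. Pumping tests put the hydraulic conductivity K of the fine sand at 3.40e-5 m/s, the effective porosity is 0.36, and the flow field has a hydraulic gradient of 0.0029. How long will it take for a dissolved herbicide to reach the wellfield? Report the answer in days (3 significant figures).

1800 days

K = 3.40e-5 m/s × 86400 s/d = 2.938 m/d
Darcy flux q = K·i = 2.938 × 0.0029 = 0.008519 m/d
Average linear velocity = 0.008519 / 0.36 = 0.02366 m/d
t = L / v = 42.6 / 0.02366 = 1800 d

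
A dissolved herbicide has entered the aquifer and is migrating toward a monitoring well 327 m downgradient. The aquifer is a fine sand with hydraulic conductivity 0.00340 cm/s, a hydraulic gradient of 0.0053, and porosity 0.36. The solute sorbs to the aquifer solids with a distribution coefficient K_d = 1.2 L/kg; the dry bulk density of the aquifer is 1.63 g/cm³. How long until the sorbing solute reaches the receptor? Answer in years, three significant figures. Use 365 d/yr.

K = 0.00340 cm/s × 864 = 2.938 m/d
q = Ki = 2.938 × 0.0053 = 0.01557 m/d
Seepage velocity v = q / n = 0.01557 / 0.36 = 0.04325 m/d
Retardation R = 1 + ρ_b·K_d/n = 1 + 1.63×1.2/0.36 = 6.433
Contaminant velocity v_c = v/R = 0.04325/6.433 = 0.006722 m/d
t = L/v_c = 327/0.006722 = 48640 d
   = 48640/365 = 133 yr

133 years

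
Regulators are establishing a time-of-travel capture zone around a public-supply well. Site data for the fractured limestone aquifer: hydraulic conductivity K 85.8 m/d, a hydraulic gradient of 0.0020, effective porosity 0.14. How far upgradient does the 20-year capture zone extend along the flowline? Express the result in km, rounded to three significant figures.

Darcy flux q = K·i = 85.8 × 0.0020 = 0.1716 m/d
v_s = q/n_e = 0.1716/0.14 = 1.226 m/d
T = 20 yr × 365 = 7300 d
L = v × T = 1.226 × 7300 = 8948 m
   = 8.95 km

8.95 km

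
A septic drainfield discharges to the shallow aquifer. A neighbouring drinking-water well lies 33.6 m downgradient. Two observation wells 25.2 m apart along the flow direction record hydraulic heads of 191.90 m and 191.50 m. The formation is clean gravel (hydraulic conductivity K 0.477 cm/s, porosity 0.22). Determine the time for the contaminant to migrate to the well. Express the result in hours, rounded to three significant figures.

27.1 hours

Hydraulic gradient i = (191.90 − 191.50) / 25.2 = 0.40 / 25.2 = 0.01587
K = 0.477 cm/s × 864 = 412.1 m/d
Specific discharge q = 412.1 × 0.01587 = 6.542 m/d
Seepage velocity v = q / n = 6.542 / 0.22 = 29.74 m/d
t = L / v = 33.6 / 29.74 = 1.130 d
   = 1.130 × 24 = 27.1 h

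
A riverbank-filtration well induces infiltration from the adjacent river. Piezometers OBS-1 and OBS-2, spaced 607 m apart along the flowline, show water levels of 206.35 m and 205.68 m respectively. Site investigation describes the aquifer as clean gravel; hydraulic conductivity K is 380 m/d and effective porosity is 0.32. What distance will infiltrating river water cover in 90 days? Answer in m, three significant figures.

Hydraulic gradient i = (206.35 − 205.68) / 607 = 0.67 / 607 = 0.001104
q = Ki = 380 × 0.001104 = 0.4194 m/d
v = Ki/n = 380·0.001104/0.32 = 1.311 m/d
L = v × T = 1.311 × 90 = 118.0 m

118 m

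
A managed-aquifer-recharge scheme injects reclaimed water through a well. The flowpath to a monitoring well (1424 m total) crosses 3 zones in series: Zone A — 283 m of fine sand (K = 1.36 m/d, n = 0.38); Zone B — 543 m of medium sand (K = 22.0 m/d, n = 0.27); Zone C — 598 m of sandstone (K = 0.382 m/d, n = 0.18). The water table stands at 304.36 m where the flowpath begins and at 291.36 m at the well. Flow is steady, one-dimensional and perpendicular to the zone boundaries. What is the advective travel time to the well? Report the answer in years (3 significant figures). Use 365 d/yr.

Total head drop ΔH = 304.36 − 291.36 = 13.00 m
Steady 1-D flow in series ⇒ the Darcy flux q is identical in every zone and the zone head losses add (resistances L/K in series).
Σ(L/K) = 283/1.36 + 543/22.0 + 598/0.382 = 208.1 + 24.68 + 1565 = 1798 d
q = ΔH / Σ(L/K) = 13.00 / 1798 = 0.007229 m/d (same in every zone)
Zone A: v = q/n = 0.007229/0.38 = 0.01902 m/d → t_A = 283/0.01902 = 14880 d
Zone B: v = q/n = 0.007229/0.27 = 0.02678 m/d → t_B = 543/0.02678 = 20280 d
Zone C: v = q/n = 0.007229/0.18 = 0.04016 m/d → t_C = 598/0.04016 = 14890 d
Total t = 14880 + 20280 + 14890 = 50040 d
   = 50040 / 365 = 137 yr

137 years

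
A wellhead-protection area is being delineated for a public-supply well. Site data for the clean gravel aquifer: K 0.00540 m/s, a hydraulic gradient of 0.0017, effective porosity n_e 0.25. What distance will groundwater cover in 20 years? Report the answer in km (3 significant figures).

K = 0.00540 m/s × 86400 s/d = 466.6 m/d
Specific discharge q = 466.6 × 0.0017 = 0.7932 m/d
v = Ki/n = 466.6·0.0017/0.25 = 3.173 m/d
T = 20 yr × 365 = 7300 d
L = v × T = 3.173 × 7300 = 23160 m
   = 23.2 km

23.2 km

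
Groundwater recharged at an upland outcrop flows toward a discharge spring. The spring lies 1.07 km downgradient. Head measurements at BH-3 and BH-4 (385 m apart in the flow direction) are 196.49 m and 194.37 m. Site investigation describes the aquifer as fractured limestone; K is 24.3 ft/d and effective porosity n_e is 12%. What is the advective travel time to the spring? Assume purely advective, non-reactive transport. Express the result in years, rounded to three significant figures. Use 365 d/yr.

Hydraulic gradient i = (196.49 − 194.37) / 385 = 2.12 / 385 = 0.005506
K = 24.3 ft/d × 0.3048 = 7.407 m/d
Darcy flux q = K·i = 7.407 × 0.005506 = 0.04078 m/d
v_s = q/n_e = 0.04078/0.12 = 0.3399 m/d
L = 1.07 km = 1070 m
t = L / v = 1070 / 0.3399 = 3148 d
   = 3148 / 365 = 8.63 yr

8.63 years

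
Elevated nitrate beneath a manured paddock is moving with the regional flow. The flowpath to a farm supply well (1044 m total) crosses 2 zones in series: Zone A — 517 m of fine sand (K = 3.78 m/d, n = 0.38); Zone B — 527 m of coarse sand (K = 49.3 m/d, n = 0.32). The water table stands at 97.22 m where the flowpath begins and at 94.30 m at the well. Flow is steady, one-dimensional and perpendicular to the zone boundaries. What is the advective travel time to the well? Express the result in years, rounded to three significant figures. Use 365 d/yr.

Total head drop ΔH = 97.22 − 94.30 = 2.92 m
Steady 1-D flow in series ⇒ the Darcy flux q is identical in every zone and the zone head losses add (resistances L/K in series).
Σ(L/K) = 517/3.78 + 527/49.3 = 136.8 + 10.69 = 147.5 d
q = ΔH / Σ(L/K) = 2.92 / 147.5 = 0.01980 m/d (same in every zone)
Zone A: v = q/n = 0.01980/0.38 = 0.05211 m/d → t_A = 517/0.05211 = 9921 d
Zone B: v = q/n = 0.01980/0.32 = 0.06188 m/d → t_B = 527/0.06188 = 8516 d
Total t = 9921 + 8516 = 18440 d
   = 18440 / 365 = 50.5 yr

50.5 years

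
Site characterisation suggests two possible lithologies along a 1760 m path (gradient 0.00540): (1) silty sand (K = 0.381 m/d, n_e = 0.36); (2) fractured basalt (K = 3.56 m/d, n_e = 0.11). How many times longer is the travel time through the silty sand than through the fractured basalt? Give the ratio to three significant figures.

Unit 1 (silty sand): v = 0.381×0.0054/0.36 = 0.005715 m/d, t = 1760/0.005715 = 308000 d
Unit 2 (fractured basalt): v = 3.56×0.0054/0.11 = 0.1748 m/d, t = 1760/0.1748 = 10070 d
t(silty sand) / t(fractured basalt) = 308000/10070 = 30.6

30.6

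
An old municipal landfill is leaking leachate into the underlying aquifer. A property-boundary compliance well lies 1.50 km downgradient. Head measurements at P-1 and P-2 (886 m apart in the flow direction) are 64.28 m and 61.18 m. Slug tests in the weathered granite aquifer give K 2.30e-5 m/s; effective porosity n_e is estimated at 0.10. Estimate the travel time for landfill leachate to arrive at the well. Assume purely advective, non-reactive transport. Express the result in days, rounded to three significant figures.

21600 days

Hydraulic gradient i = (64.28 − 61.18) / 886 = 3.10 / 886 = 0.003499
K = 2.30e-5 m/s × 86400 s/d = 1.987 m/d
Darcy flux q = K·i = 1.987 × 0.003499 = 0.006953 m/d
v_s = q/n_e = 0.006953/0.10 = 0.06953 m/d
L = 1.50 km = 1500 m
t = L / v = 1500 / 0.06953 = 21570 d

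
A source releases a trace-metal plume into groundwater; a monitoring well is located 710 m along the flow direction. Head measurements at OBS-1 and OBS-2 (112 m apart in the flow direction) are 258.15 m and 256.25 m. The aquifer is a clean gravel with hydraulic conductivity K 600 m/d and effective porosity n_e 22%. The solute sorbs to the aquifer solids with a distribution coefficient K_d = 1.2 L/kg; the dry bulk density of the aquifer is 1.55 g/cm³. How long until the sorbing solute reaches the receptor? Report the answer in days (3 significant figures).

Hydraulic gradient i = (258.15 − 256.25) / 112 = 1.90 / 112 = 0.01696
Darcy flux q = K·i = 600 × 0.01696 = 10.18 m/d
v_s = q/n_e = 10.18/0.22 = 46.27 m/d
Retardation R = 1 + ρ_b·K_d/n = 1 + 1.55×1.2/0.22 = 9.455
Contaminant velocity v_c = v/R = 46.27/9.455 = 4.894 m/d
t = L/v_c = 710/4.894 = 145.1 d

145 days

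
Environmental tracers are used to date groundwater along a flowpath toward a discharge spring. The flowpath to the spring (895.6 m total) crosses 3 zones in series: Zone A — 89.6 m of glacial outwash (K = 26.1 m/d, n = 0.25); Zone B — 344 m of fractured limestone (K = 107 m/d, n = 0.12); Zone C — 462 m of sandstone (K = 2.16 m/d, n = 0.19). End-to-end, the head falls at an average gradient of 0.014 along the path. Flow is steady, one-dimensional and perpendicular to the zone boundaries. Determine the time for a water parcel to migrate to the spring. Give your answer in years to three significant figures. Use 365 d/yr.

For zones in series the flux q is common to all zones; the equivalent conductivity is the harmonic (thickness-weighted) mean, K_eq = L_total / Σ(L_j/K_j).
Σ(L/K) = 89.6/26.1 + 344/107 + 462/2.16 = 3.433 + 3.215 + 213.9 = 220.5 d
K_eq = L_total / Σ(L/K) = 895.6 / 220.5 = 4.061 m/d
q = K_eq · i = 4.061 × 0.014 = 0.05685 m/d (same in every zone)
Zone A: v = q/n = 0.05685/0.25 = 0.2274 m/d → t_A = 89.6/0.2274 = 394.0 d
Zone B: v = q/n = 0.05685/0.12 = 0.4738 m/d → t_B = 344/0.4738 = 726.1 d
Zone C: v = q/n = 0.05685/0.19 = 0.2992 m/d → t_C = 462/0.2992 = 1544 d
Total t = 394.0 + 726.1 + 1544 = 2664 d
   = 2664 / 365 = 7.30 yr

7.30 years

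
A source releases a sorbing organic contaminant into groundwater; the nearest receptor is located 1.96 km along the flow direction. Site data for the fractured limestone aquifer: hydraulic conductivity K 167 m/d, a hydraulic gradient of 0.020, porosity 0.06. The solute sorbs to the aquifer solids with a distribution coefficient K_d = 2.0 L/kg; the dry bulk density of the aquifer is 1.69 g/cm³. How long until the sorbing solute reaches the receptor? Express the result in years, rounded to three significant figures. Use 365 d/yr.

5.53 years

Specific discharge q = 167 × 0.020 = 3.340 m/d
v = Ki/n = 167·0.020/0.06 = 55.67 m/d
Retardation R = 1 + ρ_b·K_d/n = 1 + 1.69×2.0/0.06 = 57.33
Contaminant velocity v_c = v/R = 55.67/57.33 = 0.9709 m/d
L = 1.96 km = 1960 m
t = L/v_c = 1960/0.9709 = 2019 d
   = 2019/365 = 5.53 yr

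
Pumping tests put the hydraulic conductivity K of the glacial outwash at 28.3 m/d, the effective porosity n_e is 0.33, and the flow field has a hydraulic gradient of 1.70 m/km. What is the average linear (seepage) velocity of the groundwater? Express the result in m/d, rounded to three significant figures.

0.146 m/d

Darcy flux q = K·i = 28.3 × 0.0017 = 0.04811 m/d
Seepage velocity v = q / n = 0.04811 / 0.33 = 0.1458 m/d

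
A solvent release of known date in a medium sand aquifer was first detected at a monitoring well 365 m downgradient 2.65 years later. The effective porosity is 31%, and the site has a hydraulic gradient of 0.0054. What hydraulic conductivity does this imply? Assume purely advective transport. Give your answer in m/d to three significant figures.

t = 2.65 years = 967.3 d
v = L / t = 365 / 967.3 = 0.3774 m/d
K = v · n / i = 0.3774 × 0.31 / 0.0054 = 21.7 m/d

21.7 m/d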